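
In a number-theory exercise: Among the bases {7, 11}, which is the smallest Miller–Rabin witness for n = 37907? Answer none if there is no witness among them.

n − 1 = 37906 = 2^1 · 18953, so s = 1 and d = 18953.
Base 7: x_0 = 7^18953 mod 37907 = 37906. x_0 = 37906 ≡ −1, so 7 is not a witness.
Base 11: x_0 = 11^18953 mod 37907 = 37906. x_0 = 37906 ≡ −1, so 11 is not a witness.
No listed base is a witness for 37907.

none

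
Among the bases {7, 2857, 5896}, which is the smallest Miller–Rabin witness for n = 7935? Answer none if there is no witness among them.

7

n − 1 = 7934 = 2^1 · 3967, so s = 1 and d = 3967.
Base 7: x_0 = 7^3967 mod 7935 = 718. x_0 ∉ {1, 7934} and s = 1, so 7 is a Miller–Rabin witness and 7935 is composite.
Base 2857: x_0 = 2857^3967 mod 7935 = 6733. x_0 ∉ {1, 7934} and s = 1, so 2857 is a Miller–Rabin witness and 7935 is composite.
Base 5896: x_0 = 5896^3967 mod 7935 = 2956. x_0 ∉ {1, 7934} and s = 1, so 5896 is a Miller–Rabin witness and 7935 is composite.
The smallest witness among the given bases is 7.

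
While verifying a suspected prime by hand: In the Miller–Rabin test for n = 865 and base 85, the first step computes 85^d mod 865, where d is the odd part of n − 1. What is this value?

570

n − 1 = 864 = 2^5 · 27, so s = 5 and d = 27.
85^27 mod 865 = 570.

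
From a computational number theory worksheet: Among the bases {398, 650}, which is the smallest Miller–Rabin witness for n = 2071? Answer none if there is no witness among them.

n − 1 = 2070 = 2^1 · 1035, so s = 1 and d = 1035.
Base 398: x_0 = 398^1035 mod 2071 = 2070. x_0 = 2070 ≡ −1, so 398 is not a witness.
Base 650: x_0 = 650^1035 mod 2071 = 1. x_0 = 1, so 650 is not a witness.
No listed base is a witness for 2071.

none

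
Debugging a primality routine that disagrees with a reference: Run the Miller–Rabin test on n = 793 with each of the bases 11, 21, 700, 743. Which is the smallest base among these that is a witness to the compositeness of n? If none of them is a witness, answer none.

none

n − 1 = 792 = 2^3 · 99, so s = 3 and d = 99.
Base 11: x_0 = 11^99 mod 793 = 538. x_0 is neither 1 nor 792, so continue squaring. x_1 = 538^2 mod 793 = 792. x_1 ≡ −1, so 11 is not a witness.
Base 21: x_0 = 21^99 mod 793 = 538. x_0 is neither 1 nor 792, so continue squaring. x_1 = 538^2 mod 793 = 792. x_1 ≡ −1, so 21 is not a witness.
Base 700: x_0 = 700^99 mod 793 = 538. x_0 is neither 1 nor 792, so continue squaring. x_1 = 538^2 mod 793 = 792. x_1 ≡ −1, so 700 is not a witness.
Base 743: x_0 = 743^99 mod 793 = 294. x_0 is neither 1 nor 792, so continue squaring. x_1 = 294^2 mod 793 = 792. x_1 ≡ −1, so 743 is not a witness.
No listed base is a witness for 793.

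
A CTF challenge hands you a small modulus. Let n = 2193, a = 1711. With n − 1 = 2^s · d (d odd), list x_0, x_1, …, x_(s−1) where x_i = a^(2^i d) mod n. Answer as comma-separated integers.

1723, 1600, 769, 1444

n − 1 = 2192 = 2^4 · 137, so s = 4 and d = 137.
x_0 = 1711^137 mod 2193 = 1723.
x_1 = 1723^2 mod 2193 = 1600.
x_2 = 1600^2 mod 2193 = 769.
x_3 = 769^2 mod 2193 = 1444.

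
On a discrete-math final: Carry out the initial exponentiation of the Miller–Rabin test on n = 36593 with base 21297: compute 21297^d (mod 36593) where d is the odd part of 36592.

n − 1 = 36592 = 2^4 · 2287, so s = 4 and d = 2287.
Repeated squaring mod 36593: 21297^1 ≡ 21297, 21297^2 ≡ 28567, 21297^4 ≡ 12996, 21297^8 ≡ 19321, 21297^16 ≡ 15848, 21297^32 ≡ 21345, 21297^64 ≡ 26175, 21297^128 ≡ 36479, 21297^256 ≡ 12996, 21297^512 ≡ 19321, 21297^1024 ≡ 15848, 21297^2048 ≡ 21345.
2287 = 2048 + 128 + 64 + 32 + 8 + 4 + 2 + 1, so 21297^2287 ≡ 21345·36479·26175·21345·19321·12996·28567·21297 ≡ 1310 (mod 36593).

1310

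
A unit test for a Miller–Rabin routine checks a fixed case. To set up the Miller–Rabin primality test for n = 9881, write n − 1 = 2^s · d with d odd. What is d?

1235

Halving: 9880 → 4940 → 2470 → 1235; 1235 is odd.
So 9880 = 2^3 · 1235.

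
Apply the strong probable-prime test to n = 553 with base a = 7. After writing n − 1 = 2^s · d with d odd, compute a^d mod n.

n − 1 = 552 = 2^3 · 69, so s = 3 and d = 69.
Repeated squaring mod 553: 7^1 ≡ 7, 7^2 ≡ 49, 7^4 ≡ 189, 7^8 ≡ 329, 7^16 ≡ 406, 7^32 ≡ 42, 7^64 ≡ 105.
69 = 64 + 4 + 1, so 7^69 ≡ 105·189·7 ≡ 112 (mod 553).

112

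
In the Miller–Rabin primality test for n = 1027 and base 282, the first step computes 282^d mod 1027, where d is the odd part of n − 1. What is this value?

n − 1 = 1026 = 2^1 · 513, so s = 1 and d = 513.
By repeated squaring, 282^513 ≡ 417 (mod 1027).

417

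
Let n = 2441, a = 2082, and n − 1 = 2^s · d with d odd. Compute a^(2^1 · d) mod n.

n − 1 = 2440 = 2^3 · 305, so s = 3 and d = 305.
x_0 = 2082^305 mod 2441 = 1319.
x_1 = 1319^2 mod 2441 = 1769.

1769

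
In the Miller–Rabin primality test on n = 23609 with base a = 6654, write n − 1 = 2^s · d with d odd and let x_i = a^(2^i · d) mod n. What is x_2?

n − 1 = 23608 = 2^3 · 2951, so s = 3 and d = 2951.
Repeated squaring mod 23609: 6654^1 ≡ 6654, 6654^2 ≡ 8841, 6654^4 ≡ 17491, 6654^8 ≡ 9659, 6654^16 ≡ 17122, 6654^32 ≡ 9931, 6654^64 ≡ 9968, 6654^128 ≡ 14352, 6654^256 ≡ 14988, 6654^512 ≡ 509, 6654^1024 ≡ 22991, 6654^2048 ≡ 4180.
2951 = 2048 + 512 + 256 + 128 + 4 + 2 + 1, so 6654^2951 ≡ 4180·509·14988·14352·17491·8841·6654 ≡ 20559 (mod 23609).
x_0 = 20559.
x_1 = 20559^2 mod 23609 = 554.
x_2 = 554^2 mod 23609 = 23608.

23608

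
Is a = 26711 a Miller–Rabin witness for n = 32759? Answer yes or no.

yes

n − 1 = 32758 = 2^1 · 16379, so s = 1 and d = 16379.
x_0 = 26711^16379 mod 32759 = 17710.
x_0 ∉ {1, 32758} and s = 1, so 26711 is a Miller–Rabin witness and 32759 is composite.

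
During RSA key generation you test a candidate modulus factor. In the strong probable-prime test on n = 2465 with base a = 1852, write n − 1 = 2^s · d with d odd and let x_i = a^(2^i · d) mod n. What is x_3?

n − 1 = 2464 = 2^5 · 77, so s = 5 and d = 77.
Repeated squaring mod 2465: 1852^1 ≡ 1852, 1852^2 ≡ 1089, 1852^4 ≡ 256, 1852^8 ≡ 1446, 1852^16 ≡ 596, 1852^32 ≡ 256, 1852^64 ≡ 1446.
77 = 64 + 8 + 4 + 1, so 1852^77 ≡ 1446·1446·256·1852 ≡ 407 (mod 2465).
x_0 = 407.
x_1 = 407^2 mod 2465 = 494.
x_2 = 494^2 mod 2465 = 1.
x_3 = 1^2 mod 2465 = 1.

1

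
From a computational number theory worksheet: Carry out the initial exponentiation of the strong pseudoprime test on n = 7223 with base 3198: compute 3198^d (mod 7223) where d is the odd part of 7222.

n − 1 = 7222 = 2^1 · 3611, so s = 1 and d = 3611.
By repeated squaring, 3198^3611 ≡ 924 (mod 7223).

924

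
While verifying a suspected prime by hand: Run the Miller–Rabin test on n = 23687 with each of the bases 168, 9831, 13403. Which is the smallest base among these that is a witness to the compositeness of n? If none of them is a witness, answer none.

n − 1 = 23686 = 2^1 · 11843, so s = 1 and d = 11843.
Base 168: x_0 = 168^11843 mod 23687 = 1. x_0 = 1, so 168 is not a witness.
Base 9831: x_0 = 9831^11843 mod 23687 = 23686. x_0 = 23686 ≡ −1, so 9831 is not a witness.
Base 13403: x_0 = 13403^11843 mod 23687 = 1. x_0 = 1, so 13403 is not a witness.
No listed base is a witness for 23687.

none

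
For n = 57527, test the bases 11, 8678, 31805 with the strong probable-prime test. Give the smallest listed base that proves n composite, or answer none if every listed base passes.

n − 1 = 57526 = 2^1 · 28763, so s = 1 and d = 28763.
Base 11: x_0 = 11^28763 mod 57527 = 1. x_0 = 1, so 11 is not a witness.
Base 8678: x_0 = 8678^28763 mod 57527 = 1. x_0 = 1, so 8678 is not a witness.
Base 31805: x_0 = 31805^28763 mod 57527 = 57526. x_0 = 57526 ≡ −1, so 31805 is not a witness.
No listed base is a witness for 57527.

none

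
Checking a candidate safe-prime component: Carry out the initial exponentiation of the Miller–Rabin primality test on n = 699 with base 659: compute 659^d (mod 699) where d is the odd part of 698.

n − 1 = 698 = 2^1 · 349, so s = 1 and d = 349.
659^349 mod 699 = 506.

506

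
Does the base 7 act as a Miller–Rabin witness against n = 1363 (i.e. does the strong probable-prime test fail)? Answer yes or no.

yes

n − 1 = 1362 = 2^1 · 681, so s = 1 and d = 681.
x_0 = 7^681 mod 1363 = 1209.
x_0 ∉ {1, 1362} and s = 1, so 7 is a Miller–Rabin witness and 1363 is composite.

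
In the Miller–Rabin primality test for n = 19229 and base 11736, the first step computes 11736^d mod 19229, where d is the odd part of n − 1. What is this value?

n − 1 = 19228 = 2^2 · 4807, so s = 2 and d = 4807.
11736^4807 mod 19229 = 17525.

17525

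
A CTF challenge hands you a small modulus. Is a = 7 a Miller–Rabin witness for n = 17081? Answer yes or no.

n − 1 = 17080 = 2^3 · 2135, so s = 3 and d = 2135.
x_0 = 7^2135 mod 17081 = 4438.
x_0 is neither 1 nor 17080, so continue squaring.
x_1 = 4438^2 mod 17081 = 1451.
x_2 = 1451^2 mod 17081 = 4438.
Reached i = s−1 = 2 without hitting −1: 7 is a Miller–Rabin witness and 17081 is composite.

yes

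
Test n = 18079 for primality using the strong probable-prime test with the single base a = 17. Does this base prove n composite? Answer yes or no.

yes

n − 1 = 18078 = 2^1 · 9039, so s = 1 and d = 9039.
Repeated squaring mod 18079: 17^1 ≡ 17, 17^2 ≡ 289, 17^4 ≡ 11205, 17^8 ≡ 11449, 17^16 ≡ 6851, 17^32 ≡ 3117, 17^64 ≡ 7266, 17^128 ≡ 4076, 17^256 ≡ 17254, 17^512 ≡ 11702, 17^1024 ≡ 6458, 17^2048 ≡ 15590, 17^4096 ≡ 12103, 17^8192 ≡ 6551.
9039 = 8192 + 512 + 256 + 64 + 8 + 4 + 2 + 1, so 17^9039 ≡ 6551·11702·17254·7266·11449·11205·289·17 ≡ 2733 (mod 18079).
x_0 = 17^9039 mod 18079 = 2733.
x_0 ∉ {1, 18078} and s = 1, so 17 is a Miller–Rabin witness and 18079 is composite.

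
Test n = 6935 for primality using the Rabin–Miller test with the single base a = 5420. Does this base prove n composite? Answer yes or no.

yes

n − 1 = 6934 = 2^1 · 3467, so s = 1 and d = 3467.
By repeated squaring, 5420^3467 ≡ 1355 (mod 6935).
x_0 = 5420^3467 mod 6935 = 1355.
x_0 ∉ {1, 6934} and s = 1, so 5420 is a Miller–Rabin witness and 6935 is composite.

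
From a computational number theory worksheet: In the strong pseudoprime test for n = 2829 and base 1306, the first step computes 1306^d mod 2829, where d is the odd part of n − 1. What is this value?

1669

n − 1 = 2828 = 2^2 · 707, so s = 2 and d = 707.
1306^707 mod 2829 = 1669.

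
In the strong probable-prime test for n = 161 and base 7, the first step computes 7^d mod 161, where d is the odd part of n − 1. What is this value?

63

n − 1 = 160 = 2^5 · 5, so s = 5 and d = 5.
Repeated squaring mod 161: 7^1 ≡ 7, 7^2 ≡ 49, 7^4 ≡ 147.
5 = 4 + 1, so 7^5 ≡ 147·7 ≡ 63 (mod 161).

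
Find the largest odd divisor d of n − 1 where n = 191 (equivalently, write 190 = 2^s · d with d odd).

95

Halving: 190 → 95; 95 is odd.
So 190 = 2^1 · 95.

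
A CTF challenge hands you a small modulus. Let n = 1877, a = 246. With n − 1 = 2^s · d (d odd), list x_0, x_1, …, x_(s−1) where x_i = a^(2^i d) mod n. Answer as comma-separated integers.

n − 1 = 1876 = 2^2 · 469, so s = 2 and d = 469.
x_0 = 246^469 mod 1877 = 1.
x_1 = 1^2 mod 1877 = 1.

1, 1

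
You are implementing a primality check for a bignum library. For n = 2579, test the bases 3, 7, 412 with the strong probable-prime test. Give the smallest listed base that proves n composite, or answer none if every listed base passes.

none

n − 1 = 2578 = 2^1 · 1289, so s = 1 and d = 1289.
Base 3: x_0 = 3^1289 mod 2579 = 1. x_0 = 1, so 3 is not a witness.
Base 7: x_0 = 7^1289 mod 2579 = 1. x_0 = 1, so 7 is not a witness.
Base 412: x_0 = 412^1289 mod 2579 = 2578. x_0 = 2578 ≡ −1, so 412 is not a witness.
No listed base is a witness for 2579.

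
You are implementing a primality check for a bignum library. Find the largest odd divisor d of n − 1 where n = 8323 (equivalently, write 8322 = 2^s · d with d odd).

4161

Halving: 8322 → 4161; 4161 is odd.
So 8322 = 2^1 · 4161.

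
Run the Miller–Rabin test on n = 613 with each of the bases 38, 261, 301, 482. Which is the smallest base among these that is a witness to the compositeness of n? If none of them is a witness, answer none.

none

n − 1 = 612 = 2^2 · 153, so s = 2 and d = 153.
Base 38: x_0 = 38^153 mod 613 = 578. x_0 is neither 1 nor 612, so continue squaring. x_1 = 578^2 mod 613 = 612. x_1 ≡ −1, so 38 is not a witness.
Base 261: x_0 = 261^153 mod 613 = 612. x_0 = 612 ≡ −1, so 261 is not a witness.
Base 301: x_0 = 301^153 mod 613 = 1. x_0 = 1, so 301 is not a witness.
Base 482: x_0 = 482^153 mod 613 = 612. x_0 = 612 ≡ −1, so 482 is not a witness.
No listed base is a witness for 613.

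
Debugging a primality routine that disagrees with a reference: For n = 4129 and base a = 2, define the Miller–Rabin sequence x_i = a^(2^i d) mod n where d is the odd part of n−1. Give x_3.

n − 1 = 4128 = 2^5 · 129, so s = 5 and d = 129.
Repeated squaring mod 4129: 2^1 ≡ 2, 2^2 ≡ 4, 2^4 ≡ 16, 2^8 ≡ 256, 2^16 ≡ 3601, 2^32 ≡ 2141, 2^64 ≡ 691, 2^128 ≡ 2646.
129 = 128 + 1, so 2^129 ≡ 2646·2 ≡ 1163 (mod 4129).
x_0 = 1163.
x_1 = 1163^2 mod 4129 = 2386.
x_2 = 2386^2 mod 4129 = 3234.
x_3 = 3234^2 mod 4129 = 4128.

4128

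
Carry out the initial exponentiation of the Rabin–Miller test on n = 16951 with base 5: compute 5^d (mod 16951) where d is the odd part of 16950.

3125

n − 1 = 16950 = 2^1 · 8475, so s = 1 and d = 8475.
Repeated squaring mod 16951: 5^1 ≡ 5, 5^2 ≡ 25, 5^4 ≡ 625, 5^8 ≡ 752, 5^16 ≡ 6121, 5^32 ≡ 4931, 5^64 ≡ 7027, 5^128 ≡ 466, 5^256 ≡ 13744, 5^512 ≡ 12543, 5^1024 ≡ 4618, 5^2048 ≡ 1566, 5^4096 ≡ 11412, 5^8192 ≡ 16162.
8475 = 8192 + 256 + 16 + 8 + 2 + 1, so 5^8475 ≡ 16162·13744·6121·752·25·5 ≡ 3125 (mod 16951).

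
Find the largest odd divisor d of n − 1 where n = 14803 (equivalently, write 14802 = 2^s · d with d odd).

7401

Halving: 14802 → 7401; 7401 is odd.
So 14802 = 2^1 · 7401.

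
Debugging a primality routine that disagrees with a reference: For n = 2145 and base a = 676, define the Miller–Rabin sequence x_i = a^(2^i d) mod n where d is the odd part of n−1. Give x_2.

n − 1 = 2144 = 2^5 · 67, so s = 5 and d = 67.
x_0 = 676^67 mod 2145 = 91.
x_1 = 91^2 mod 2145 = 1846.
x_2 = 1846^2 mod 2145 = 1456.

1456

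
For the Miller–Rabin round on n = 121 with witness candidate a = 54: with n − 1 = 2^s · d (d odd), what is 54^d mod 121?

98

n − 1 = 120 = 2^3 · 15, so s = 3 and d = 15.
Repeated squaring mod 121: 54^1 ≡ 54, 54^2 ≡ 12, 54^4 ≡ 23, 54^8 ≡ 45.
15 = 8 + 4 + 2 + 1, so 54^15 ≡ 45·23·12·54 ≡ 98 (mod 121).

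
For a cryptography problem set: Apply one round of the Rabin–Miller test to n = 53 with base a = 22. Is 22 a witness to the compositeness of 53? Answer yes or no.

n − 1 = 52 = 2^2 · 13, so s = 2 and d = 13.
Repeated squaring mod 53: 22^1 ≡ 22, 22^2 ≡ 7, 22^4 ≡ 49, 22^8 ≡ 16.
13 = 8 + 4 + 1, so 22^13 ≡ 16·49·22 ≡ 23 (mod 53).
x_0 = 22^13 mod 53 = 23.
x_0 is neither 1 nor 52, so continue squaring.
x_1 = 23^2 mod 53 = 52.
x_1 ≡ −1, so 22 is not a witness.

no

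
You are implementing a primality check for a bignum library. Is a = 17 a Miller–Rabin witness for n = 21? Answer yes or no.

n − 1 = 20 = 2^2 · 5, so s = 2 and d = 5.
x_0 = 17^5 mod 21 = 5.
x_0 is neither 1 nor 20, so continue squaring.
x_1 = 5^2 mod 21 = 4.
Reached i = s−1 = 1 without hitting −1: 17 is a Miller–Rabin witness and 21 is composite.

yes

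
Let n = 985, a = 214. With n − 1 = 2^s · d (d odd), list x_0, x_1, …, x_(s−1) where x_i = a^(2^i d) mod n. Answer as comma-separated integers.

699, 41, 696

n − 1 = 984 = 2^3 · 123, so s = 3 and d = 123.
x_0 = 214^123 mod 985 = 699.
x_1 = 699^2 mod 985 = 41.
x_2 = 41^2 mod 985 = 696.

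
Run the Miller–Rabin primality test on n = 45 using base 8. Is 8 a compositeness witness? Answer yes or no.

yes

n − 1 = 44 = 2^2 · 11, so s = 2 and d = 11.
x_0 = 8^11 mod 45 = 17.
x_0 is neither 1 nor 44, so continue squaring.
x_1 = 17^2 mod 45 = 19.
Reached i = s−1 = 1 without hitting −1: 8 is a Miller–Rabin witness and 45 is composite.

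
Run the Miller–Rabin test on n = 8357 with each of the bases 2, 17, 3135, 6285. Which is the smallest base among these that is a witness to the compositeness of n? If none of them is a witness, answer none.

n − 1 = 8356 = 2^2 · 2089, so s = 2 and d = 2089.
Base 2: x_0 = 2^2089 mod 8357 = 7510. x_0 is neither 1 nor 8356, so continue squaring. x_1 = 7510^2 mod 8357 = 7064. Reached i = s−1 = 1 without hitting −1: 2 is a Miller–Rabin witness and 8357 is composite.
Base 17: x_0 = 17^2089 mod 8357 = 6537. x_0 is neither 1 nor 8356, so continue squaring. x_1 = 6537^2 mod 8357 = 3028. Reached i = s−1 = 1 without hitting −1: 17 is a Miller–Rabin witness and 8357 is composite.
Base 3135: x_0 = 3135^2089 mod 8357 = 2839. x_0 is neither 1 nor 8356, so continue squaring. x_1 = 2839^2 mod 8357 = 3773. Reached i = s−1 = 1 without hitting −1: 3135 is a Miller–Rabin witness and 8357 is composite.
Base 6285: x_0 = 6285^2089 mod 8357 = 861. x_0 is neither 1 nor 8356, so continue squaring. x_1 = 861^2 mod 8357 = 5905. Reached i = s−1 = 1 without hitting −1: 6285 is a Miller–Rabin witness and 8357 is composite.
The smallest witness among the given bases is 2.

2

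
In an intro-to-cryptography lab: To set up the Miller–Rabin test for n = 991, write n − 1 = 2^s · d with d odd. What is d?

495

Halving: 990 → 495; 495 is odd.
So 990 = 2^1 · 495.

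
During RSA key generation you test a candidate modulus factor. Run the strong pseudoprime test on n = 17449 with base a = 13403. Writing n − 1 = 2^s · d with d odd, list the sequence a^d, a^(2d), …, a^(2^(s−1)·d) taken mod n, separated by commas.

9881, 7006, 17448

n − 1 = 17448 = 2^3 · 2181, so s = 3 and d = 2181.
x_0 = 13403^2181 mod 17449 = 9881.
x_1 = 9881^2 mod 17449 = 7006.
x_2 = 7006^2 mod 17449 = 17448.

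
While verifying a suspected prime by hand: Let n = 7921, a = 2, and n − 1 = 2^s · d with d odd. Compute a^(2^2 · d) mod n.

4095

n − 1 = 7920 = 2^4 · 495, so s = 4 and d = 495.
x_0 = 2^495 mod 7921 = 4985.
x_1 = 4985^2 mod 7921 = 2048.
x_2 = 2048^2 mod 7921 = 4095.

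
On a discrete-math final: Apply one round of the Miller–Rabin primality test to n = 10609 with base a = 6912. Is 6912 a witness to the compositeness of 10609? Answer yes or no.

n − 1 = 10608 = 2^4 · 663, so s = 4 and d = 663.
Repeated squaring mod 10609: 6912^1 ≡ 6912, 6912^2 ≡ 3417, 6912^4 ≡ 5989, 6912^8 ≡ 9701, 6912^16 ≡ 7571, 6912^32 ≡ 10223, 6912^64 ≡ 470, 6912^128 ≡ 8720, 6912^256 ≡ 3697, 6912^512 ≡ 3417.
663 = 512 + 128 + 16 + 4 + 2 + 1, so 6912^663 ≡ 3417·8720·7571·5989·3417·6912 ≡ 10608 (mod 10609).
x_0 = 6912^663 mod 10609 = 10608.
x_0 = 10608 ≡ −1, so 6912 is not a witness.

no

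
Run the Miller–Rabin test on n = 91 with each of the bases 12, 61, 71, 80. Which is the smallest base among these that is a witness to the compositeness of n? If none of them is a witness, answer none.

61

n − 1 = 90 = 2^1 · 45, so s = 1 and d = 45.
Base 12: x_0 = 12^45 mod 91 = 90. x_0 = 90 ≡ −1, so 12 is not a witness.
Base 61: x_0 = 61^45 mod 91 = 27. x_0 ∉ {1, 90} and s = 1, so 61 is a Miller–Rabin witness and 91 is composite.
Base 71: x_0 = 71^45 mod 91 = 57. x_0 ∉ {1, 90} and s = 1, so 71 is a Miller–Rabin witness and 91 is composite.
Base 80: x_0 = 80^45 mod 91 = 83. x_0 ∉ {1, 90} and s = 1, so 80 is a Miller–Rabin witness and 91 is composite.
The smallest witness among the given bases is 61.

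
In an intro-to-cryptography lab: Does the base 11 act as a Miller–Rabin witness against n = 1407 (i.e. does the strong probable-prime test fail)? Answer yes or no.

n − 1 = 1406 = 2^1 · 703, so s = 1 and d = 703.
x_0 = 11^703 mod 1407 = 515.
x_0 ∉ {1, 1406} and s = 1, so 11 is a Miller–Rabin witness and 1407 is composite.

yes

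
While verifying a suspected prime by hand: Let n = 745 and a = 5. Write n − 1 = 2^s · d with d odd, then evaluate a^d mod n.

n − 1 = 744 = 2^3 · 93, so s = 3 and d = 93.
5^93 mod 745 = 230.

230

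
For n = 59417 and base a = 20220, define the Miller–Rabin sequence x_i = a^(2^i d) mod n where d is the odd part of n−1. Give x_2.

59416

n − 1 = 59416 = 2^3 · 7427, so s = 3 and d = 7427.
Repeated squaring mod 59417: 20220^1 ≡ 20220, 20220^2 ≡ 23, 20220^4 ≡ 529, 20220^8 ≡ 42173, 20220^16 ≡ 32868, 20220^32 ≡ 44947, 20220^64 ≡ 54809, 20220^128 ≡ 21795, 20220^256 ≡ 42527, 20220^512 ≡ 11083, 20220^1024 ≡ 17950, 20220^2048 ≡ 43526, 20220^4096 ≡ 1631.
7427 = 4096 + 2048 + 1024 + 256 + 2 + 1, so 20220^7427 ≡ 1631·43526·17950·42527·23·20220 ≡ 58744 (mod 59417).
x_0 = 58744.
x_1 = 58744^2 mod 59417 = 37010.
x_2 = 37010^2 mod 59417 = 59416.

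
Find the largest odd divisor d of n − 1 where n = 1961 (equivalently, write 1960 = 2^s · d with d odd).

Halving: 1960 → 980 → 490 → 245; 245 is odd.
So 1960 = 2^3 · 245.

245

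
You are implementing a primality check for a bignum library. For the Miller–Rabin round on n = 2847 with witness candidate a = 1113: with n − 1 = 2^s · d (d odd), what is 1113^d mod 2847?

18

n − 1 = 2846 = 2^1 · 1423, so s = 1 and d = 1423.
1113^1423 mod 2847 = 18.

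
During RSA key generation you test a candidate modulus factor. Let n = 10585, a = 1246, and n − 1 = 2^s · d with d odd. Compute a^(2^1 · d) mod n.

4061

n − 1 = 10584 = 2^3 · 1323, so s = 3 and d = 1323.
Repeated squaring mod 10585: 1246^1 ≡ 1246, 1246^2 ≡ 7106, 1246^4 ≡ 4786, 1246^8 ≡ 10441, 1246^16 ≡ 10151, 1246^32 ≡ 8411, 1246^64 ≡ 5366, 1246^128 ≡ 2756, 1246^256 ≡ 6091, 1246^512 ≡ 10441, 1246^1024 ≡ 10151.
1323 = 1024 + 256 + 32 + 8 + 2 + 1, so 1246^1323 ≡ 10151·6091·8411·10441·7106·1246 ≡ 5161 (mod 10585).
x_0 = 5161.
x_1 = 5161^2 mod 10585 = 4061.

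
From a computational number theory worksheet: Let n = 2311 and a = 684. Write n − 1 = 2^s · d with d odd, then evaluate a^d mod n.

1

n − 1 = 2310 = 2^1 · 1155, so s = 1 and d = 1155.
684^1155 mod 2311 = 1.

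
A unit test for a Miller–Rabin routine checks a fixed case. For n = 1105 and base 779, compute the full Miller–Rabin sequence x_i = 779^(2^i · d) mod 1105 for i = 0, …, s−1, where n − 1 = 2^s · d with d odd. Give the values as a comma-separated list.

n − 1 = 1104 = 2^4 · 69, so s = 4 and d = 69.
x_0 = 779^69 mod 1105 = 454.
x_1 = 454^2 mod 1105 = 586.
x_2 = 586^2 mod 1105 = 846.
x_3 = 846^2 mod 1105 = 781.

454, 586, 846, 781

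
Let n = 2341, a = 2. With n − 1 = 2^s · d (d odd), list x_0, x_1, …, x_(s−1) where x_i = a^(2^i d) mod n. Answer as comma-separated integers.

2188, 2340

n − 1 = 2340 = 2^2 · 585, so s = 2 and d = 585.
x_0 = 2^585 mod 2341 = 2188.
x_1 = 2188^2 mod 2341 = 2340.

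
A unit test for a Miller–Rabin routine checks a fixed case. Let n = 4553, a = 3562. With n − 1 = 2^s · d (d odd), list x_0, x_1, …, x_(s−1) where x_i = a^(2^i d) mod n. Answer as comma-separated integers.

n − 1 = 4552 = 2^3 · 569, so s = 3 and d = 569.
x_0 = 3562^569 mod 4553 = 2055.
x_1 = 2055^2 mod 4553 = 2394.
x_2 = 2394^2 mod 4553 = 3562.

2055, 2394, 3562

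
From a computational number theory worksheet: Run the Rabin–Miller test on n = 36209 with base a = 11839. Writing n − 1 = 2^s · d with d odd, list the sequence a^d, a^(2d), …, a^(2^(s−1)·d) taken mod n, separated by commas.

25728, 29464, 16521, 36208

n − 1 = 36208 = 2^4 · 2263, so s = 4 and d = 2263.
x_0 = 11839^2263 mod 36209 = 25728.
x_1 = 25728^2 mod 36209 = 29464.
x_2 = 29464^2 mod 36209 = 16521.
x_3 = 16521^2 mod 36209 = 36208.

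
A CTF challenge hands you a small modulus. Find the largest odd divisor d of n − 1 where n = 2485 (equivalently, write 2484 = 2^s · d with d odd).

Halving: 2484 → 1242 → 621; 621 is odd.
So 2484 = 2^2 · 621.

621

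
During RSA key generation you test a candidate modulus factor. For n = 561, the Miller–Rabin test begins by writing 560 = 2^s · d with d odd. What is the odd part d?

Halving: 560 → 280 → 140 → 70 → 35; 35 is odd.
So 560 = 2^4 · 35.

35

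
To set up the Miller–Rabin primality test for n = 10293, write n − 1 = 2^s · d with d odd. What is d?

2573

Halving: 10292 → 5146 → 2573; 2573 is odd.
So 10292 = 2^2 · 2573.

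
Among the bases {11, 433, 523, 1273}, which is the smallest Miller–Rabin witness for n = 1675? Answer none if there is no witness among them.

n − 1 = 1674 = 2^1 · 837, so s = 1 and d = 837.
Base 11: x_0 = 11^837 mod 1675 = 1546. x_0 ∉ {1, 1674} and s = 1, so 11 is a Miller–Rabin witness and 1675 is composite.
Base 433: x_0 = 433^837 mod 1675 = 1348. x_0 ∉ {1, 1674} and s = 1, so 433 is a Miller–Rabin witness and 1675 is composite.
Base 523: x_0 = 523^837 mod 1675 = 628. x_0 ∉ {1, 1674} and s = 1, so 523 is a Miller–Rabin witness and 1675 is composite.
Base 1273: x_0 = 1273^837 mod 1675 = 603. x_0 ∉ {1, 1674} and s = 1, so 1273 is a Miller–Rabin witness and 1675 is composite.
The smallest witness among the given bases is 11.

11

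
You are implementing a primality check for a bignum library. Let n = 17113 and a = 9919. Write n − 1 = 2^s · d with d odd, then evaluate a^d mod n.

n − 1 = 17112 = 2^3 · 2139, so s = 3 and d = 2139.
9919^2139 mod 17113 = 7194.

7194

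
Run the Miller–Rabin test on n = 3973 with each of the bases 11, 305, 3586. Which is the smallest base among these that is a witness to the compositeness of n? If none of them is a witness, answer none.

n − 1 = 3972 = 2^2 · 993, so s = 2 and d = 993.
Base 11: x_0 = 11^993 mod 3973 = 2312. x_0 is neither 1 nor 3972, so continue squaring. x_1 = 2312^2 mod 3973 = 1659. Reached i = s−1 = 1 without hitting −1: 11 is a Miller–Rabin witness and 3973 is composite.
Base 305: x_0 = 305^993 mod 3973 = 3565. x_0 is neither 1 nor 3972, so continue squaring. x_1 = 3565^2 mod 3973 = 3571. Reached i = s−1 = 1 without hitting −1: 305 is a Miller–Rabin witness and 3973 is composite.
Base 3586: x_0 = 3586^993 mod 3973 = 1975. x_0 is neither 1 nor 3972, so continue squaring. x_1 = 1975^2 mod 3973 = 3112. Reached i = s−1 = 1 without hitting −1: 3586 is a Miller–Rabin witness and 3973 is composite.
The smallest witness among the given bases is 11.

11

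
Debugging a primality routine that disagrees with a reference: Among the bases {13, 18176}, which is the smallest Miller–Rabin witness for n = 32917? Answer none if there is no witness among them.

none

n − 1 = 32916 = 2^2 · 8229, so s = 2 and d = 8229.
Base 13: x_0 = 13^8229 mod 32917 = 32916. x_0 = 32916 ≡ −1, so 13 is not a witness.
Base 18176: x_0 = 18176^8229 mod 32917 = 20451. x_0 is neither 1 nor 32916, so continue squaring. x_1 = 20451^2 mod 32917 = 32916. x_1 ≡ −1, so 18176 is not a witness.
No listed base is a witness for 32917.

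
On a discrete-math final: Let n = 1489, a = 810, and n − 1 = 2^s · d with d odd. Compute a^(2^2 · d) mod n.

1488

n − 1 = 1488 = 2^4 · 93, so s = 4 and d = 93.
x_0 = 810^93 mod 1489 = 1474.
x_1 = 1474^2 mod 1489 = 225.
x_2 = 225^2 mod 1489 = 1488.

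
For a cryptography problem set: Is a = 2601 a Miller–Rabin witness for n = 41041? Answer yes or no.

no

n − 1 = 41040 = 2^4 · 2565, so s = 4 and d = 2565.
x_0 = 2601^2565 mod 41041 = 1.
x_0 = 1, so 2601 is not a witness.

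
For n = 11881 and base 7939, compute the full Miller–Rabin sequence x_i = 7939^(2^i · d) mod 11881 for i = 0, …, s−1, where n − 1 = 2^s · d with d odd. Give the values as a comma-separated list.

8862, 1634, 8612

n − 1 = 11880 = 2^3 · 1485, so s = 3 and d = 1485.
x_0 = 7939^1485 mod 11881 = 8862.
x_1 = 8862^2 mod 11881 = 1634.
x_2 = 1634^2 mod 11881 = 8612.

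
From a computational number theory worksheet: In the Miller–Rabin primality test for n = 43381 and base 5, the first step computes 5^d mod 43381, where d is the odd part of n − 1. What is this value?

n − 1 = 43380 = 2^2 · 10845, so s = 2 and d = 10845.
5^10845 mod 43381 = 20662.

20662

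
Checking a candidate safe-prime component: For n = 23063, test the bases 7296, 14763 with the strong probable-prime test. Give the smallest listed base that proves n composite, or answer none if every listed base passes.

none

n − 1 = 23062 = 2^1 · 11531, so s = 1 and d = 11531.
Base 7296: x_0 = 7296^11531 mod 23063 = 23062. x_0 = 23062 ≡ −1, so 7296 is not a witness.
Base 14763: x_0 = 14763^11531 mod 23063 = 23062. x_0 = 23062 ≡ −1, so 14763 is not a witness.
No listed base is a witness for 23063.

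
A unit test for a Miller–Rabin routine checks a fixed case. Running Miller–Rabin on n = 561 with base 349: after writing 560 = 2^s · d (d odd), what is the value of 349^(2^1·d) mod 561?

463

n − 1 = 560 = 2^4 · 35, so s = 4 and d = 35.
x_0 = 349^35 mod 561 = 406.
x_1 = 406^2 mod 561 = 463.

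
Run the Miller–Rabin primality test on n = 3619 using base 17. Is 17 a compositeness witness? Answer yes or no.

n − 1 = 3618 = 2^1 · 1809, so s = 1 and d = 1809.
x_0 = 17^1809 mod 3619 = 2785.
x_0 ∉ {1, 3618} and s = 1, so 17 is a Miller–Rabin witness and 3619 is composite.

yes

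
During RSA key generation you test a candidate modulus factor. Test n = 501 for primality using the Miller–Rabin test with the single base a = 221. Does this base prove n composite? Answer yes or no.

yes

n − 1 = 500 = 2^2 · 125, so s = 2 and d = 125.
x_0 = 221^125 mod 501 = 254.
x_0 is neither 1 nor 500, so continue squaring.
x_1 = 254^2 mod 501 = 388.
Reached i = s−1 = 1 without hitting −1: 221 is a Miller–Rabin witness and 501 is composite.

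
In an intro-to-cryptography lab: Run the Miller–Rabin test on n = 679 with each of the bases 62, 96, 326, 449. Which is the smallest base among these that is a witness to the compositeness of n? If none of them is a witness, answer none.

none

n − 1 = 678 = 2^1 · 339, so s = 1 and d = 339.
Base 62: x_0 = 62^339 mod 679 = 678. x_0 = 678 ≡ −1, so 62 is not a witness.
Base 96: x_0 = 96^339 mod 679 = 678. x_0 = 678 ≡ −1, so 96 is not a witness.
Base 326: x_0 = 326^339 mod 679 = 1. x_0 = 1, so 326 is not a witness.
Base 449: x_0 = 449^339 mod 679 = 1. x_0 = 1, so 449 is not a witness.
No listed base is a witness for 679.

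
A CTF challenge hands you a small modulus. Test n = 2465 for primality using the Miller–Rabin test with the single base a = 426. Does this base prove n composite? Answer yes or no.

n − 1 = 2464 = 2^5 · 77, so s = 5 and d = 77.
x_0 = 426^77 mod 2465 = 1.
x_0 = 1, so 426 is not a witness.

no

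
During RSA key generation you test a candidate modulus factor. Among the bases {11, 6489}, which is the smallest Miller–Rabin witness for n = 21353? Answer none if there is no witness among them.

n − 1 = 21352 = 2^3 · 2669, so s = 3 and d = 2669.
Base 11: x_0 = 11^2669 mod 21353 = 2327. x_0 is neither 1 nor 21352, so continue squaring. x_1 = 2327^2 mod 21353 = 12620. x_2 = 12620^2 mod 21353 = 13726. Reached i = s−1 = 2 without hitting −1: 11 is a Miller–Rabin witness and 21353 is composite.
Base 6489: x_0 = 6489^2669 mod 21353 = 10291. x_0 is neither 1 nor 21352, so continue squaring. x_1 = 10291^2 mod 21353 = 15154. x_2 = 15154^2 mod 21353 = 13554. Reached i = s−1 = 2 without hitting −1: 6489 is a Miller–Rabin witness and 21353 is composite.
The smallest witness among the given bases is 11.

11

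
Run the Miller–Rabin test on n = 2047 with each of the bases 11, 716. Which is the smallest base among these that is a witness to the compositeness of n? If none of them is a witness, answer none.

none

n − 1 = 2046 = 2^1 · 1023, so s = 1 and d = 1023.
Base 11: x_0 = 11^1023 mod 2047 = 2046. x_0 = 2046 ≡ −1, so 11 is not a witness.
Base 716: x_0 = 716^1023 mod 2047 = 1. x_0 = 1, so 716 is not a witness.
No listed base is a witness for 2047.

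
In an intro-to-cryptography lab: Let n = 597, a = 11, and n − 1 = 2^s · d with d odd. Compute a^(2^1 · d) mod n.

586

n − 1 = 596 = 2^2 · 149, so s = 2 and d = 149.
x_0 = 11^149 mod 597 = 335.
x_1 = 335^2 mod 597 = 586.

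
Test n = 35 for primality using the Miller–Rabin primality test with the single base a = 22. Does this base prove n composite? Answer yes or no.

yes

n − 1 = 34 = 2^1 · 17, so s = 1 and d = 17.
Repeated squaring mod 35: 22^1 ≡ 22, 22^2 ≡ 29, 22^4 ≡ 1, 22^8 ≡ 1, 22^16 ≡ 1.
17 = 16 + 1, so 22^17 ≡ 1·22 ≡ 22 (mod 35).
x_0 = 22^17 mod 35 = 22.
x_0 ∉ {1, 34} and s = 1, so 22 is a Miller–Rabin witness and 35 is composite.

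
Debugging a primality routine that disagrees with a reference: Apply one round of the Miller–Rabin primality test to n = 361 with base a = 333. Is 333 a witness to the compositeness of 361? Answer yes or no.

n − 1 = 360 = 2^3 · 45, so s = 3 and d = 45.
x_0 = 333^45 mod 361 = 360.
x_0 = 360 ≡ −1, so 333 is not a witness.

no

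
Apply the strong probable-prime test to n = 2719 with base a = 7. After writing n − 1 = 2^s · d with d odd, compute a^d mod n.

1

n − 1 = 2718 = 2^1 · 1359, so s = 1 and d = 1359.
7^1359 mod 2719 = 1.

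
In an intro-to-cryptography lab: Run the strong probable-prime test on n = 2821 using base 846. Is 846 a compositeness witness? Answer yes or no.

n − 1 = 2820 = 2^2 · 705, so s = 2 and d = 705.
x_0 = 846^705 mod 2821 = 1210.
x_0 is neither 1 nor 2820, so continue squaring.
x_1 = 1210^2 mod 2821 = 1.
x_1 = 1 but x_0 ≠ ±1, a nontrivial square root of 1 — 846 is a witness and 2821 is composite.

yes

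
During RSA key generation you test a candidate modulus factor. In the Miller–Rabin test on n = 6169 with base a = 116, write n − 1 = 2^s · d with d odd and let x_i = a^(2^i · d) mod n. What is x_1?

5675

n − 1 = 6168 = 2^3 · 771, so s = 3 and d = 771.
By repeated squaring, 116^771 ≡ 3309 (mod 6169).
x_0 = 3309.
x_1 = 3309^2 mod 6169 = 5675.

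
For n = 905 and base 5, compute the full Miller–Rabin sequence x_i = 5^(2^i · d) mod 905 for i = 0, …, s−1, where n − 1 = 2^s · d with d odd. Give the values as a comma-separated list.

n − 1 = 904 = 2^3 · 113, so s = 3 and d = 113.
x_0 = 5^113 mod 905 = 570.
x_1 = 570^2 mod 905 = 5.
x_2 = 5^2 mod 905 = 25.

570, 5, 25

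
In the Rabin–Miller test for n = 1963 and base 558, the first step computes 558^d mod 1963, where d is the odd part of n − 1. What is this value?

n − 1 = 1962 = 2^1 · 981, so s = 1 and d = 981.
558^981 mod 1963 = 1065.

1065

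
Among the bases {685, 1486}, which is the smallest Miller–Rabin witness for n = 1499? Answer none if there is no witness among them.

n − 1 = 1498 = 2^1 · 749, so s = 1 and d = 749.
Base 685: x_0 = 685^749 mod 1499 = 1. x_0 = 1, so 685 is not a witness.
Base 1486: x_0 = 1486^749 mod 1499 = 1498. x_0 = 1498 ≡ −1, so 1486 is not a witness.
No listed base is a witness for 1499.

none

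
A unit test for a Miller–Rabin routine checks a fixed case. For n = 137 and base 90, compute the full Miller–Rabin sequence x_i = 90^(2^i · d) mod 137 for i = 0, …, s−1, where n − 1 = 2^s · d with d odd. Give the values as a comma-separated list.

n − 1 = 136 = 2^3 · 17, so s = 3 and d = 17.
x_0 = 90^17 mod 137 = 41.
x_1 = 41^2 mod 137 = 37.
x_2 = 37^2 mod 137 = 136.

41, 37, 136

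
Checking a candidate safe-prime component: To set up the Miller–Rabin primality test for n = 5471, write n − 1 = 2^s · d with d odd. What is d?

Halving: 5470 → 2735; 2735 is odd.
So 5470 = 2^1 · 2735.

2735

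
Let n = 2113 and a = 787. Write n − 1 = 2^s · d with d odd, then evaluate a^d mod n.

1278

n − 1 = 2112 = 2^6 · 33, so s = 6 and d = 33.
By repeated squaring, 787^33 ≡ 1278 (mod 2113).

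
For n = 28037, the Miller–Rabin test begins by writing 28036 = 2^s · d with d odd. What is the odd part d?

Halving: 28036 → 14018 → 7009; 7009 is odd.
So 28036 = 2^2 · 7009.

7009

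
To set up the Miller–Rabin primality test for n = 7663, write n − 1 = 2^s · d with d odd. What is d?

3831

Halving: 7662 → 3831; 3831 is odd.
So 7662 = 2^1 · 3831.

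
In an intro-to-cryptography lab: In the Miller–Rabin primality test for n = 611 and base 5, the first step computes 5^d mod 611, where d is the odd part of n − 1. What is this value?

n − 1 = 610 = 2^1 · 305, so s = 1 and d = 305.
5^305 mod 611 = 590.

590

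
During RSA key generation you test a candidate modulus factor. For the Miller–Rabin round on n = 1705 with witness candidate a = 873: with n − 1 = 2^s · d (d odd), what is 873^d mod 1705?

n − 1 = 1704 = 2^3 · 213, so s = 3 and d = 213.
873^213 mod 1705 = 218.

218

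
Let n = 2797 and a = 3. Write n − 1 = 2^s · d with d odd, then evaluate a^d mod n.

1

n − 1 = 2796 = 2^2 · 699, so s = 2 and d = 699.
3^699 mod 2797 = 1.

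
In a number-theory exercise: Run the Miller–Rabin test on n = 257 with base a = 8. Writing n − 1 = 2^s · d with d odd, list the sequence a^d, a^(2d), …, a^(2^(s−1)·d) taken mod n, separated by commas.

8, 64, 241, 256, 1, 1, 1, 1

n − 1 = 256 = 2^8 · 1, so s = 8 and d = 1.
x_0 = 8^1 mod 257 = 8.
x_1 = 8^2 mod 257 = 64.
x_2 = 64^2 mod 257 = 241.
x_3 = 241^2 mod 257 = 256.
x_4 = 256^2 mod 257 = 1.
x_5 = 1^2 mod 257 = 1.
x_6 = 1^2 mod 257 = 1.
x_7 = 1^2 mod 257 = 1.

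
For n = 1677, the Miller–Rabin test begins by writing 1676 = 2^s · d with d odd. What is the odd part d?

Halving: 1676 → 838 → 419; 419 is odd.
So 1676 = 2^2 · 419.

419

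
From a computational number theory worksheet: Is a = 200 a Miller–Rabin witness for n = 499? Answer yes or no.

n − 1 = 498 = 2^1 · 249, so s = 1 and d = 249.
x_0 = 200^249 mod 499 = 498.
x_0 = 498 ≡ −1, so 200 is not a witness.

no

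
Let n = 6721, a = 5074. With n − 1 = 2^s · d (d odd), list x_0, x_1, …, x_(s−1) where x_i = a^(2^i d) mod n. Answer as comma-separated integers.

n − 1 = 6720 = 2^6 · 105, so s = 6 and d = 105.
x_0 = 5074^105 mod 6721 = 4874.
x_1 = 4874^2 mod 6721 = 3862.
x_2 = 3862^2 mod 6721 = 1145.
x_3 = 1145^2 mod 6721 = 430.
x_4 = 430^2 mod 6721 = 3433.
x_5 = 3433^2 mod 6721 = 3576.

4874, 3862, 1145, 430, 3433, 3576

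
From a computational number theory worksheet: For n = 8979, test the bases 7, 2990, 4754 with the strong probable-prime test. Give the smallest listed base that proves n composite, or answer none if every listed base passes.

7

n − 1 = 8978 = 2^1 · 4489, so s = 1 and d = 4489.
Base 7: x_0 = 7^4489 mod 8979 = 3949. x_0 ∉ {1, 8978} and s = 1, so 7 is a Miller–Rabin witness and 8979 is composite.
Base 2990: x_0 = 2990^4489 mod 8979 = 2990. x_0 ∉ {1, 8978} and s = 1, so 2990 is a Miller–Rabin witness and 8979 is composite.
Base 4754: x_0 = 4754^4489 mod 8979 = 1907. x_0 ∉ {1, 8978} and s = 1, so 4754 is a Miller–Rabin witness and 8979 is composite.
The smallest witness among the given bases is 7.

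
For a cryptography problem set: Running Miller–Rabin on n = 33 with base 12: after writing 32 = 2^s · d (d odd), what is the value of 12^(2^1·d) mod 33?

12

n − 1 = 32 = 2^5 · 1, so s = 5 and d = 1.
x_0 = 12^1 mod 33 = 12.
x_1 = 12^2 mod 33 = 12.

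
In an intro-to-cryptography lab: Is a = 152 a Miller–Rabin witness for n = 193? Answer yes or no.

no

n − 1 = 192 = 2^6 · 3, so s = 6 and d = 3.
x_0 = 152^3 mod 193 = 173.
x_0 is neither 1 nor 192, so continue squaring.
x_1 = 173^2 mod 193 = 14.
x_2 = 14^2 mod 193 = 3.
x_3 = 3^2 mod 193 = 9.
x_4 = 9^2 mod 193 = 81.
x_5 = 81^2 mod 193 = 192.
x_5 ≡ −1, so 152 is not a witness.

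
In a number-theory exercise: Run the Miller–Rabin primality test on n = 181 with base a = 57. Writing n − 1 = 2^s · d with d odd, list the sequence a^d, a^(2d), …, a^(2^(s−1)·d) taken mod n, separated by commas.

n − 1 = 180 = 2^2 · 45, so s = 2 and d = 45.
x_0 = 57^45 mod 181 = 19.
x_1 = 19^2 mod 181 = 180.

19, 180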